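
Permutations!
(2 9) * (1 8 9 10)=(1 8 9 2 10)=[0, 8, 10, 3, 4, 5, 6, 7, 9, 2, 1]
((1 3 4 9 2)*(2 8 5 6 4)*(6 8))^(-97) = ((1 3 2)(4 9 6)(5 8))^(-97) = (1 2 3)(4 6 9)(5 8)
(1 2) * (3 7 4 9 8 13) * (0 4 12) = (0 4 9 8 13 3 7 12)(1 2) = [4, 2, 1, 7, 9, 5, 6, 12, 13, 8, 10, 11, 0, 3]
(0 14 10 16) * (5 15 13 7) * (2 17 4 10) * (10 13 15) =[14, 1, 17, 3, 13, 10, 6, 5, 8, 9, 16, 11, 12, 7, 2, 15, 0, 4] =(0 14 2 17 4 13 7 5 10 16)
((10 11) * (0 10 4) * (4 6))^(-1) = (0 4 6 11 10)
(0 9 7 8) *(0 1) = (0 9 7 8 1) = [9, 0, 2, 3, 4, 5, 6, 8, 1, 7]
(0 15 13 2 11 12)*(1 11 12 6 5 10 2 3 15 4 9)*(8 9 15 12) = (0 4 15 13 3 12)(1 11 6 5 10 2 8 9) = [4, 11, 8, 12, 15, 10, 5, 7, 9, 1, 2, 6, 0, 3, 14, 13]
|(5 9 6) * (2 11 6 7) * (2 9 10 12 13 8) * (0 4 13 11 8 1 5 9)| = 22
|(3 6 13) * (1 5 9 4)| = 12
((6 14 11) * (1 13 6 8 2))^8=((1 13 6 14 11 8 2))^8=(1 13 6 14 11 8 2)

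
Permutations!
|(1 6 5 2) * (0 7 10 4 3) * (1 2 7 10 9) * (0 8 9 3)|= 21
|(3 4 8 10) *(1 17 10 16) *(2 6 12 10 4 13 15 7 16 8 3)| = |(1 17 4 3 13 15 7 16)(2 6 12 10)| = 8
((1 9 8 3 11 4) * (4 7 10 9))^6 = ((1 4)(3 11 7 10 9 8))^6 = (11)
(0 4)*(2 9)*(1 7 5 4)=[1, 7, 9, 3, 0, 4, 6, 5, 8, 2]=(0 1 7 5 4)(2 9)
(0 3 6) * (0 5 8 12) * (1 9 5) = (0 3 6 1 9 5 8 12) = [3, 9, 2, 6, 4, 8, 1, 7, 12, 5, 10, 11, 0]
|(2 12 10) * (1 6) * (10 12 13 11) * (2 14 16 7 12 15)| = |(1 6)(2 13 11 10 14 16 7 12 15)| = 18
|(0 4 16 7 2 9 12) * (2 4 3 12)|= |(0 3 12)(2 9)(4 16 7)|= 6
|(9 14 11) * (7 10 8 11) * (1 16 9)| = 8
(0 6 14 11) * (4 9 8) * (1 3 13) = (0 6 14 11)(1 3 13)(4 9 8) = [6, 3, 2, 13, 9, 5, 14, 7, 4, 8, 10, 0, 12, 1, 11]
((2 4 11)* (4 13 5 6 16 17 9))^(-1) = (2 11 4 9 17 16 6 5 13)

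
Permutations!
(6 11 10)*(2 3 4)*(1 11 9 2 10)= (1 11)(2 3 4 10 6 9)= [0, 11, 3, 4, 10, 5, 9, 7, 8, 2, 6, 1]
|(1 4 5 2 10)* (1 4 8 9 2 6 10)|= |(1 8 9 2)(4 5 6 10)|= 4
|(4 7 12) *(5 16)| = |(4 7 12)(5 16)| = 6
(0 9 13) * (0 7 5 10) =[9, 1, 2, 3, 4, 10, 6, 5, 8, 13, 0, 11, 12, 7] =(0 9 13 7 5 10)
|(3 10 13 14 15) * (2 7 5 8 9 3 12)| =11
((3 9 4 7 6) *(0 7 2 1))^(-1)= ((0 7 6 3 9 4 2 1))^(-1)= (0 1 2 4 9 3 6 7)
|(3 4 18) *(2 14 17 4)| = 6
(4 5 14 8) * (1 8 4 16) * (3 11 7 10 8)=(1 3 11 7 10 8 16)(4 5 14)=[0, 3, 2, 11, 5, 14, 6, 10, 16, 9, 8, 7, 12, 13, 4, 15, 1]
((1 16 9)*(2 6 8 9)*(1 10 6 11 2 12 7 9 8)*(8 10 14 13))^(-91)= (1 6 10 8 13 14 9 7 12 16)(2 11)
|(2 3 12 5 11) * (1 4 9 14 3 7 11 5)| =6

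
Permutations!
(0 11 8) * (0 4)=(0 11 8 4)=[11, 1, 2, 3, 0, 5, 6, 7, 4, 9, 10, 8]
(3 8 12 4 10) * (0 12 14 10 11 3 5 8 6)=[12, 1, 2, 6, 11, 8, 0, 7, 14, 9, 5, 3, 4, 13, 10]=(0 12 4 11 3 6)(5 8 14 10)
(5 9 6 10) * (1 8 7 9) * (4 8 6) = [0, 6, 2, 3, 8, 1, 10, 9, 7, 4, 5] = (1 6 10 5)(4 8 7 9)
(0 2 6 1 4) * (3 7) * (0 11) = (0 2 6 1 4 11)(3 7) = [2, 4, 6, 7, 11, 5, 1, 3, 8, 9, 10, 0]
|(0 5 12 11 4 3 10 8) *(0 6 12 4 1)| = |(0 5 4 3 10 8 6 12 11 1)| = 10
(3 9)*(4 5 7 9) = (3 4 5 7 9) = [0, 1, 2, 4, 5, 7, 6, 9, 8, 3]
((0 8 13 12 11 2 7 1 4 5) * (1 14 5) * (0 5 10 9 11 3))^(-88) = (0 13 3 8 12)(2 14 9)(7 10 11)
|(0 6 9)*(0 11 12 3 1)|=|(0 6 9 11 12 3 1)|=7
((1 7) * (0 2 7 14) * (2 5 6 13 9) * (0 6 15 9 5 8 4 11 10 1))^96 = (0 2 15 13 14 10 4)(1 11 8 7 9 5 6)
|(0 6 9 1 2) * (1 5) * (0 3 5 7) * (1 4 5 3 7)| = 6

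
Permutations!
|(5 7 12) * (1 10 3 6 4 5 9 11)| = |(1 10 3 6 4 5 7 12 9 11)| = 10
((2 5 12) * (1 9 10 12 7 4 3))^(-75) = ((1 9 10 12 2 5 7 4 3))^(-75) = (1 7 12)(2 9 4)(3 5 10)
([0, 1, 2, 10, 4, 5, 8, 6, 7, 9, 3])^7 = (3 10)(6 8 7)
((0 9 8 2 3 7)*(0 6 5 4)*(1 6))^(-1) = (0 4 5 6 1 7 3 2 8 9)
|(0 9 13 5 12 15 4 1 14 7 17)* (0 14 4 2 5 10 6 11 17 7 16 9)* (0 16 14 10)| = 4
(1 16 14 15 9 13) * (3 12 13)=[0, 16, 2, 12, 4, 5, 6, 7, 8, 3, 10, 11, 13, 1, 15, 9, 14]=(1 16 14 15 9 3 12 13)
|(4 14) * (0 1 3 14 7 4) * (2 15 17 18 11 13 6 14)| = |(0 1 3 2 15 17 18 11 13 6 14)(4 7)| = 22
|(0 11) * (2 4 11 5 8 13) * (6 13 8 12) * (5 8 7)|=10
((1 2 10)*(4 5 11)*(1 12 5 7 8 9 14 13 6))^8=((1 2 10 12 5 11 4 7 8 9 14 13 6))^8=(1 8 12 13 4 2 9 5 6 7 10 14 11)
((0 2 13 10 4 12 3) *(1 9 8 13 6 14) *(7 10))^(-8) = (0 9 4 6 13 3 1 10 2 8 12 14 7)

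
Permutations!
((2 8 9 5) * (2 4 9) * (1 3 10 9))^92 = (1 10 5)(3 9 4)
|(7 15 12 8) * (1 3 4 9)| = |(1 3 4 9)(7 15 12 8)| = 4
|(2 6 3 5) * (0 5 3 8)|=5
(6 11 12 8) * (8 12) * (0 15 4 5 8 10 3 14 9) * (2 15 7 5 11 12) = (0 7 5 8 6 12 2 15 4 11 10 3 14 9) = [7, 1, 15, 14, 11, 8, 12, 5, 6, 0, 3, 10, 2, 13, 9, 4]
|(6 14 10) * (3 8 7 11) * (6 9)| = 4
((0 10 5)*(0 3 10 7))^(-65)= (0 7)(3 10 5)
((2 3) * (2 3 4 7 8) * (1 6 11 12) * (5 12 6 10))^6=((1 10 5 12)(2 4 7 8)(6 11))^6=(1 5)(2 7)(4 8)(10 12)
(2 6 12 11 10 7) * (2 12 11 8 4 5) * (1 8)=(1 8 4 5 2 6 11 10 7 12)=[0, 8, 6, 3, 5, 2, 11, 12, 4, 9, 7, 10, 1]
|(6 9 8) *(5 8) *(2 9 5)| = 6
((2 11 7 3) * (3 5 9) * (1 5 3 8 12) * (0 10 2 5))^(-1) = ((0 10 2 11 7 3 5 9 8 12 1))^(-1) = (0 1 12 8 9 5 3 7 11 2 10)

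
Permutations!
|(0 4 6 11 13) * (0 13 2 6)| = |(13)(0 4)(2 6 11)| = 6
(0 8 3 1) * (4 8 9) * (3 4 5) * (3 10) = [9, 0, 2, 1, 8, 10, 6, 7, 4, 5, 3] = (0 9 5 10 3 1)(4 8)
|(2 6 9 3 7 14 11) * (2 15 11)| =|(2 6 9 3 7 14)(11 15)| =6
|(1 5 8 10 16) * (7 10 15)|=|(1 5 8 15 7 10 16)|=7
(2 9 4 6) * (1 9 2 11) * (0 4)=(0 4 6 11 1 9)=[4, 9, 2, 3, 6, 5, 11, 7, 8, 0, 10, 1]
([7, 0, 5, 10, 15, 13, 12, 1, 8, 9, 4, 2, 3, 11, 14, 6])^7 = (0 7 1)(2 11 13 5)(3 10 4 15 6 12)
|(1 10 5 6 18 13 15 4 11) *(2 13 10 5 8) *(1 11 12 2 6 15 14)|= |(1 5 15 4 12 2 13 14)(6 18 10 8)|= 8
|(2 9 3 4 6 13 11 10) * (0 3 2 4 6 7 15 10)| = 20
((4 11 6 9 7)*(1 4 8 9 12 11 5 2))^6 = (12)(1 5)(2 4)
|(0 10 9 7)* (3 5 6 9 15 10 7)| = 4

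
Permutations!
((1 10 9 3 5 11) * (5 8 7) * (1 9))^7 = ((1 10)(3 8 7 5 11 9))^7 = (1 10)(3 8 7 5 11 9)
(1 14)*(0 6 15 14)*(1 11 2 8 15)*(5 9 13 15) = [6, 0, 8, 3, 4, 9, 1, 7, 5, 13, 10, 2, 12, 15, 11, 14] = (0 6 1)(2 8 5 9 13 15 14 11)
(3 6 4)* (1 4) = (1 4 3 6) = [0, 4, 2, 6, 3, 5, 1]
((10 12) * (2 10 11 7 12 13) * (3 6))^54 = (13)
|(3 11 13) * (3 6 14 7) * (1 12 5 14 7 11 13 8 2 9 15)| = |(1 12 5 14 11 8 2 9 15)(3 13 6 7)| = 36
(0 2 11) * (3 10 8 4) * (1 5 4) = (0 2 11)(1 5 4 3 10 8) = [2, 5, 11, 10, 3, 4, 6, 7, 1, 9, 8, 0]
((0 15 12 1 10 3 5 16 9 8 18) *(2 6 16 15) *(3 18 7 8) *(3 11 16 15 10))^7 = ((0 2 6 15 12 1 3 5 10 18)(7 8)(9 11 16))^7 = (0 5 12 2 10 1 6 18 3 15)(7 8)(9 11 16)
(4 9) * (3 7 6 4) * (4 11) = (3 7 6 11 4 9) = [0, 1, 2, 7, 9, 5, 11, 6, 8, 3, 10, 4]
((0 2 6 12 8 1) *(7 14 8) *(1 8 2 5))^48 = (2 7 6 14 12)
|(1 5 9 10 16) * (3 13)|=10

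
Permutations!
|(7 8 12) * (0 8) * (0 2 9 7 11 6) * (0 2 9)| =6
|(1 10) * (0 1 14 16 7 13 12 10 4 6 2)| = |(0 1 4 6 2)(7 13 12 10 14 16)| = 30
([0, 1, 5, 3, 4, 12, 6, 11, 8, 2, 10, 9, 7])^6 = [0, 1, 2, 3, 4, 5, 6, 7, 8, 9, 10, 11, 12]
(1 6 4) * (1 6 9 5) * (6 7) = (1 9 5)(4 7 6) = [0, 9, 2, 3, 7, 1, 4, 6, 8, 5]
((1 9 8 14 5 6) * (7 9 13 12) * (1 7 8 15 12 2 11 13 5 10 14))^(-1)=(1 8 12 15 9 7 6 5)(2 13 11)(10 14)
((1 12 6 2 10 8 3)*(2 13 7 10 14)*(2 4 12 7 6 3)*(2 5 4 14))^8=((14)(1 7 10 8 5 4 12 3)(6 13))^8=(14)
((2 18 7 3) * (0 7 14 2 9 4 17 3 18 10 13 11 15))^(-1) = (0 15 11 13 10 2 14 18 7)(3 17 4 9)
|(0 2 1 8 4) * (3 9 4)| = |(0 2 1 8 3 9 4)| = 7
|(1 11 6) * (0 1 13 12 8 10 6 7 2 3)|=30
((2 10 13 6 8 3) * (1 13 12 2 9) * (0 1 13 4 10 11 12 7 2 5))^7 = (0 12 2 10 1 5 11 7 4)(3 13 8 9 6)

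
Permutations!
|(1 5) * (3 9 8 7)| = 4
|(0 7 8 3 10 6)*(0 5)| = |(0 7 8 3 10 6 5)| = 7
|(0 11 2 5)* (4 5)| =|(0 11 2 4 5)| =5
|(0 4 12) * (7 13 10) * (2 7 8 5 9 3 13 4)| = 30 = |(0 2 7 4 12)(3 13 10 8 5 9)|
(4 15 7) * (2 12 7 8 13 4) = (2 12 7)(4 15 8 13) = [0, 1, 12, 3, 15, 5, 6, 2, 13, 9, 10, 11, 7, 4, 14, 8]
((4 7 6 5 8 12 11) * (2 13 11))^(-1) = ((2 13 11 4 7 6 5 8 12))^(-1) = (2 12 8 5 6 7 4 11 13)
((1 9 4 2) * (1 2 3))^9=((1 9 4 3))^9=(1 9 4 3)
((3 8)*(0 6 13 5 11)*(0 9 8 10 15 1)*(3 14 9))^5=(0 3 6 10 13 15 5 1 11)(8 9 14)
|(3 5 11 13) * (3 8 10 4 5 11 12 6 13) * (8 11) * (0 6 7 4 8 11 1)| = |(0 6 13 1)(3 11)(4 5 12 7)(8 10)| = 4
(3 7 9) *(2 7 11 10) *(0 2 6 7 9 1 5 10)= (0 2 9 3 11)(1 5 10 6 7)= [2, 5, 9, 11, 4, 10, 7, 1, 8, 3, 6, 0]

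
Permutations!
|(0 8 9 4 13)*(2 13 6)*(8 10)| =|(0 10 8 9 4 6 2 13)| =8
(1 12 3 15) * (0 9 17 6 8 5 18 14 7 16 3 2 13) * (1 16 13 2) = [9, 12, 2, 15, 4, 18, 8, 13, 5, 17, 10, 11, 1, 0, 7, 16, 3, 6, 14] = (0 9 17 6 8 5 18 14 7 13)(1 12)(3 15 16)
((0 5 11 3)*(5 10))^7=(0 5 3 10 11)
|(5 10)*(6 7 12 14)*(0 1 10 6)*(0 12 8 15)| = |(0 1 10 5 6 7 8 15)(12 14)| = 8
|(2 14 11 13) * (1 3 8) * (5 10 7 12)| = |(1 3 8)(2 14 11 13)(5 10 7 12)| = 12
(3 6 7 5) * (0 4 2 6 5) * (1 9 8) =[4, 9, 6, 5, 2, 3, 7, 0, 1, 8] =(0 4 2 6 7)(1 9 8)(3 5)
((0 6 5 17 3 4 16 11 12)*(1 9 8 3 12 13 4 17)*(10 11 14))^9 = (17)(4 10)(11 16)(13 14)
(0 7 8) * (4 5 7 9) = (0 9 4 5 7 8) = [9, 1, 2, 3, 5, 7, 6, 8, 0, 4]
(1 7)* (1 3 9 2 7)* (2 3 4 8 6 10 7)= [0, 1, 2, 9, 8, 5, 10, 4, 6, 3, 7]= (3 9)(4 8 6 10 7)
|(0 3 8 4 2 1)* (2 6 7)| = 8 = |(0 3 8 4 6 7 2 1)|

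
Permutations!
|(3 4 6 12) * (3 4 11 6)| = 5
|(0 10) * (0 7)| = 3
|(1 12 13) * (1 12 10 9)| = |(1 10 9)(12 13)| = 6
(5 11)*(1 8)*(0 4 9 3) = (0 4 9 3)(1 8)(5 11) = [4, 8, 2, 0, 9, 11, 6, 7, 1, 3, 10, 5]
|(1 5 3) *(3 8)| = |(1 5 8 3)| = 4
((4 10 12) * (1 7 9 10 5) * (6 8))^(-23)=((1 7 9 10 12 4 5)(6 8))^(-23)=(1 4 10 7 5 12 9)(6 8)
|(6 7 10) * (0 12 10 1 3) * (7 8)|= |(0 12 10 6 8 7 1 3)|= 8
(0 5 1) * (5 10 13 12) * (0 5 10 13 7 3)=(0 13 12 10 7 3)(1 5)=[13, 5, 2, 0, 4, 1, 6, 3, 8, 9, 7, 11, 10, 12]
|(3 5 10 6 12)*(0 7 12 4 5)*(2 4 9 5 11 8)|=|(0 7 12 3)(2 4 11 8)(5 10 6 9)|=4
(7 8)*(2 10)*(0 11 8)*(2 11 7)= (0 7)(2 10 11 8)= [7, 1, 10, 3, 4, 5, 6, 0, 2, 9, 11, 8]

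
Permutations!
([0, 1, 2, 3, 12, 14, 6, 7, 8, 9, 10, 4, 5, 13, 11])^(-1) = [0, 1, 2, 3, 11, 12, 6, 7, 8, 9, 10, 14, 4, 13, 5]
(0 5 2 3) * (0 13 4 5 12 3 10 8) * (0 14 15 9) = (0 12 3 13 4 5 2 10 8 14 15 9) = [12, 1, 10, 13, 5, 2, 6, 7, 14, 0, 8, 11, 3, 4, 15, 9]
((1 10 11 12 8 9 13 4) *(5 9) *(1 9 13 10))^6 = (4 5 12 10)(8 11 9 13) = ((4 9 10 11 12 8 5 13))^6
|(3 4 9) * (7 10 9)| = 5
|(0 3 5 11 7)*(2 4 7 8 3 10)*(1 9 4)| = |(0 10 2 1 9 4 7)(3 5 11 8)| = 28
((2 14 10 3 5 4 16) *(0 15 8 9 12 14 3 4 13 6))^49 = (0 4)(2 8)(3 9)(5 12)(6 10)(13 14)(15 16)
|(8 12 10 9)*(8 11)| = |(8 12 10 9 11)| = 5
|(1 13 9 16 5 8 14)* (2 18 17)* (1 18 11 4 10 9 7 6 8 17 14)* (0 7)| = |(0 7 6 8 1 13)(2 11 4 10 9 16 5 17)(14 18)| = 24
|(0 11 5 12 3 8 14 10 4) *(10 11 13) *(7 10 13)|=12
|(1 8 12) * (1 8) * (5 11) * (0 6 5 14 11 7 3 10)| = |(0 6 5 7 3 10)(8 12)(11 14)| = 6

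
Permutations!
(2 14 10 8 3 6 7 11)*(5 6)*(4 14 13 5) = (2 13 5 6 7 11)(3 4 14 10 8) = [0, 1, 13, 4, 14, 6, 7, 11, 3, 9, 8, 2, 12, 5, 10]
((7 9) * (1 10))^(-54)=((1 10)(7 9))^(-54)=(10)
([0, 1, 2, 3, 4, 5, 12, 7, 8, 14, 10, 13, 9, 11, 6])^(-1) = (6 14 9 12)(11 13)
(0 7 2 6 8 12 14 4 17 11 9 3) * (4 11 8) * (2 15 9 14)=(0 7 15 9 3)(2 6 4 17 8 12)(11 14)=[7, 1, 6, 0, 17, 5, 4, 15, 12, 3, 10, 14, 2, 13, 11, 9, 16, 8]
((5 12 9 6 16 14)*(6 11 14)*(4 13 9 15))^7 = (4 15 12 5 14 11 9 13)(6 16)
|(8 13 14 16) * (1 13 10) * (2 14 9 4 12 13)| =12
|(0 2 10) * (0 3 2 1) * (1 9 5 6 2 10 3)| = 8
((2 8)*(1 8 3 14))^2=((1 8 2 3 14))^2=(1 2 14 8 3)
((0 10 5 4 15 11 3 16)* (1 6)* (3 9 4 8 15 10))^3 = ((0 3 16)(1 6)(4 10 5 8 15 11 9))^3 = (16)(1 6)(4 8 9 5 11 10 15)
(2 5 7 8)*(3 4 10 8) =(2 5 7 3 4 10 8) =[0, 1, 5, 4, 10, 7, 6, 3, 2, 9, 8]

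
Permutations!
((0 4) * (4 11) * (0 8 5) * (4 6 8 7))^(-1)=(0 5 8 6 11)(4 7)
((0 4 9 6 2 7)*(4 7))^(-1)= (0 7)(2 6 9 4)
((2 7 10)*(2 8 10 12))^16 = ((2 7 12)(8 10))^16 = (2 7 12)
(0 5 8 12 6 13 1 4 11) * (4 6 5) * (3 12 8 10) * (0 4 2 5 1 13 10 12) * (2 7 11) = [7, 6, 5, 0, 2, 12, 10, 11, 8, 9, 3, 4, 1, 13] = (13)(0 7 11 4 2 5 12 1 6 10 3)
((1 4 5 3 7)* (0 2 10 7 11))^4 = ((0 2 10 7 1 4 5 3 11))^4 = (0 1 11 7 3 10 5 2 4)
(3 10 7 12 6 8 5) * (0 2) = (0 2)(3 10 7 12 6 8 5) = [2, 1, 0, 10, 4, 3, 8, 12, 5, 9, 7, 11, 6]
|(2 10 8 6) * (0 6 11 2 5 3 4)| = 20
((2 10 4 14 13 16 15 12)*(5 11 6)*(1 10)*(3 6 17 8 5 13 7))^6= ((1 10 4 14 7 3 6 13 16 15 12 2)(5 11 17 8))^6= (1 6)(2 3)(4 16)(5 17)(7 12)(8 11)(10 13)(14 15)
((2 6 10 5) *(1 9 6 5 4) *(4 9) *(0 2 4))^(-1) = ((0 2 5 4 1)(6 10 9))^(-1) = (0 1 4 5 2)(6 9 10)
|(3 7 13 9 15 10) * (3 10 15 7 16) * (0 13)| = |(0 13 9 7)(3 16)| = 4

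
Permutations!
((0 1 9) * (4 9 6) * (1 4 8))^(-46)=(0 9 4)(1 8 6)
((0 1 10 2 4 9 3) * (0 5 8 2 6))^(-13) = (0 6 10 1)(2 8 5 3 9 4)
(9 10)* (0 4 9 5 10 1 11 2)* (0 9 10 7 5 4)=[0, 11, 9, 3, 10, 7, 6, 5, 8, 1, 4, 2]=(1 11 2 9)(4 10)(5 7)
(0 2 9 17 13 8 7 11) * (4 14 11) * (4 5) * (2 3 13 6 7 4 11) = [3, 1, 9, 13, 14, 11, 7, 5, 4, 17, 10, 0, 12, 8, 2, 15, 16, 6] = (0 3 13 8 4 14 2 9 17 6 7 5 11)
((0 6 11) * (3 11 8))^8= (0 3 6 11 8)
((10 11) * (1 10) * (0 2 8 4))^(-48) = (11)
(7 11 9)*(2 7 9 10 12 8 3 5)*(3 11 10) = [0, 1, 7, 5, 4, 2, 6, 10, 11, 9, 12, 3, 8] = (2 7 10 12 8 11 3 5)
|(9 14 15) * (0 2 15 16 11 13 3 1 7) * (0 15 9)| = 11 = |(0 2 9 14 16 11 13 3 1 7 15)|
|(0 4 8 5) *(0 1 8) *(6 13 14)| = 6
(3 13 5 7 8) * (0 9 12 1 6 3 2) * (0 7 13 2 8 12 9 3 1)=(0 3 2 7 12)(1 6)(5 13)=[3, 6, 7, 2, 4, 13, 1, 12, 8, 9, 10, 11, 0, 5]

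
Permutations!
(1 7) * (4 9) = [0, 7, 2, 3, 9, 5, 6, 1, 8, 4] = (1 7)(4 9)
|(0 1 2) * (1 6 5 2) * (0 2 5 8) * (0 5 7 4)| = 6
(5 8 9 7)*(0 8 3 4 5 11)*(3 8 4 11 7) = [4, 1, 2, 11, 5, 8, 6, 7, 9, 3, 10, 0] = (0 4 5 8 9 3 11)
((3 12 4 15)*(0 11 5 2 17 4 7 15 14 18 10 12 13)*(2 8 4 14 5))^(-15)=((0 11 2 17 14 18 10 12 7 15 3 13)(4 5 8))^(-15)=(0 15 10 17)(2 13 7 18)(3 12 14 11)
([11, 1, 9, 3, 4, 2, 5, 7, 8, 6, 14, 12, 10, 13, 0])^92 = (0 12 14 11 10)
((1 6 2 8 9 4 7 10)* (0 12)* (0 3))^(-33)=(12)(1 10 7 4 9 8 2 6)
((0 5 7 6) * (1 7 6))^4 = (7)(0 5 6)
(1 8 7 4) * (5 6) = (1 8 7 4)(5 6) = [0, 8, 2, 3, 1, 6, 5, 4, 7]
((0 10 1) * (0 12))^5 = ((0 10 1 12))^5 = (0 10 1 12)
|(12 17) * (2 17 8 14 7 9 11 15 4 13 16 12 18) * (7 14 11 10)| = |(2 17 18)(4 13 16 12 8 11 15)(7 9 10)| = 21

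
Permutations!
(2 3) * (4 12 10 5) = [0, 1, 3, 2, 12, 4, 6, 7, 8, 9, 5, 11, 10] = (2 3)(4 12 10 5)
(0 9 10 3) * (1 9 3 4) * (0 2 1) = (0 3 2 1 9 10 4) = [3, 9, 1, 2, 0, 5, 6, 7, 8, 10, 4]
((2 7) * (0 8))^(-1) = ((0 8)(2 7))^(-1) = (0 8)(2 7)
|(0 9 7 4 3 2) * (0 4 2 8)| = |(0 9 7 2 4 3 8)| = 7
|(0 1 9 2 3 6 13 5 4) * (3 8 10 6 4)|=11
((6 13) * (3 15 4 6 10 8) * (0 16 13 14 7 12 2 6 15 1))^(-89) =(0 13 8 1 16 10 3)(2 6 14 7 12)(4 15)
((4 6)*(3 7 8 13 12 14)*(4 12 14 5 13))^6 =(3 5 4)(6 7 13)(8 14 12)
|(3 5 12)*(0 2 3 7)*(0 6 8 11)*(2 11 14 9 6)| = 20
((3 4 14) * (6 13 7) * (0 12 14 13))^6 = (0 7 4 14)(3 12 6 13)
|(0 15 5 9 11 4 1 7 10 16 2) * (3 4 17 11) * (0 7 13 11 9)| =84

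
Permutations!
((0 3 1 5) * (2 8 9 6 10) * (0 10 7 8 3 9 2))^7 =((0 9 6 7 8 2 3 1 5 10))^7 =(0 1 8 9 5 2 6 10 3 7)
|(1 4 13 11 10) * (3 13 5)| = |(1 4 5 3 13 11 10)| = 7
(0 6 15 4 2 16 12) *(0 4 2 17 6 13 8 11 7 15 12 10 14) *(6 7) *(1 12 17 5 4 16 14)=(0 13 8 11 6 17 7 15 2 14)(1 12 16 10)(4 5)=[13, 12, 14, 3, 5, 4, 17, 15, 11, 9, 1, 6, 16, 8, 0, 2, 10, 7]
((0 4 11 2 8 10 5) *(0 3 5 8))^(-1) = (0 2 11 4)(3 5)(8 10)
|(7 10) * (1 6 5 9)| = 4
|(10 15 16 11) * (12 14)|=4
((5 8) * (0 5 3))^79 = ((0 5 8 3))^79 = (0 3 8 5)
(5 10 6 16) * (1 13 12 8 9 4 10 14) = (1 13 12 8 9 4 10 6 16 5 14) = [0, 13, 2, 3, 10, 14, 16, 7, 9, 4, 6, 11, 8, 12, 1, 15, 5]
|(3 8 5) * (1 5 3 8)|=|(1 5 8 3)|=4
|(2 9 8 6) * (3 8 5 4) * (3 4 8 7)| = |(2 9 5 8 6)(3 7)| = 10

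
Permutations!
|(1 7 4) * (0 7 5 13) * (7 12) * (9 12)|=|(0 9 12 7 4 1 5 13)|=8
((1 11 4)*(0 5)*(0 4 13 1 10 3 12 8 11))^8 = ((0 5 4 10 3 12 8 11 13 1))^8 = (0 13 8 3 4)(1 11 12 10 5)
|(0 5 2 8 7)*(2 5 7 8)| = |(8)(0 7)| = 2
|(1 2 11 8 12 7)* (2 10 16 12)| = 15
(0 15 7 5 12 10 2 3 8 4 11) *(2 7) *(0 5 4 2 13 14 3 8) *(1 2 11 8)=[15, 2, 1, 0, 8, 12, 6, 4, 11, 9, 7, 5, 10, 14, 3, 13]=(0 15 13 14 3)(1 2)(4 8 11 5 12 10 7)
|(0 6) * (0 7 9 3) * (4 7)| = |(0 6 4 7 9 3)| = 6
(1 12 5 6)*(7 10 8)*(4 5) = (1 12 4 5 6)(7 10 8) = [0, 12, 2, 3, 5, 6, 1, 10, 7, 9, 8, 11, 4]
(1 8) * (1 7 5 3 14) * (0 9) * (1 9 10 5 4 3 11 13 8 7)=(0 10 5 11 13 8 1 7 4 3 14 9)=[10, 7, 2, 14, 3, 11, 6, 4, 1, 0, 5, 13, 12, 8, 9]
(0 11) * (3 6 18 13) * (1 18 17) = (0 11)(1 18 13 3 6 17) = [11, 18, 2, 6, 4, 5, 17, 7, 8, 9, 10, 0, 12, 3, 14, 15, 16, 1, 13]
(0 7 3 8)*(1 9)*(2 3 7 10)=(0 10 2 3 8)(1 9)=[10, 9, 3, 8, 4, 5, 6, 7, 0, 1, 2]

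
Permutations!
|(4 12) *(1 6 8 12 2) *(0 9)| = 6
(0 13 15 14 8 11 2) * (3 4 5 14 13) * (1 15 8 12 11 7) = (0 3 4 5 14 12 11 2)(1 15 13 8 7) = [3, 15, 0, 4, 5, 14, 6, 1, 7, 9, 10, 2, 11, 8, 12, 13]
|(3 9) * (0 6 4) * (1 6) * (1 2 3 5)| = 8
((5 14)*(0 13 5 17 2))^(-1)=(0 2 17 14 5 13)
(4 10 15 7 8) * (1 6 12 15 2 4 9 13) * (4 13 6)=(1 4 10 2 13)(6 12 15 7 8 9)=[0, 4, 13, 3, 10, 5, 12, 8, 9, 6, 2, 11, 15, 1, 14, 7]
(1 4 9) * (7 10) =[0, 4, 2, 3, 9, 5, 6, 10, 8, 1, 7] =(1 4 9)(7 10)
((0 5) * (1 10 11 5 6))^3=((0 6 1 10 11 5))^3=(0 10)(1 5)(6 11)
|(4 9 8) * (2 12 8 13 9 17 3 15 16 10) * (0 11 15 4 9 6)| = 33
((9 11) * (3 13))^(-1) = ((3 13)(9 11))^(-1) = (3 13)(9 11)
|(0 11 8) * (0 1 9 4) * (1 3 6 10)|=9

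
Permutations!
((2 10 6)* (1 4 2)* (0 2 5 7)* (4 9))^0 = (10)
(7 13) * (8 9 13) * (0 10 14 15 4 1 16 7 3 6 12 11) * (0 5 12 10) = (1 16 7 8 9 13 3 6 10 14 15 4)(5 12 11) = [0, 16, 2, 6, 1, 12, 10, 8, 9, 13, 14, 5, 11, 3, 15, 4, 7]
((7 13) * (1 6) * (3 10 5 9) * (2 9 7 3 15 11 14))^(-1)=(1 6)(2 14 11 15 9)(3 13 7 5 10)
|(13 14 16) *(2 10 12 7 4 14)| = |(2 10 12 7 4 14 16 13)| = 8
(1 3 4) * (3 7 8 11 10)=(1 7 8 11 10 3 4)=[0, 7, 2, 4, 1, 5, 6, 8, 11, 9, 3, 10]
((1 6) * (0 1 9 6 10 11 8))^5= (11)(6 9)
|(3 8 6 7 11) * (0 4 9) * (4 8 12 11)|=6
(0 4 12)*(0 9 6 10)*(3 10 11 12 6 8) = [4, 1, 2, 10, 6, 5, 11, 7, 3, 8, 0, 12, 9] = (0 4 6 11 12 9 8 3 10)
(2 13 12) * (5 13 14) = (2 14 5 13 12) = [0, 1, 14, 3, 4, 13, 6, 7, 8, 9, 10, 11, 2, 12, 5]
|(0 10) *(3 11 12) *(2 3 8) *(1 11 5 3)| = 10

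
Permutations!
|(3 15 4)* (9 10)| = 6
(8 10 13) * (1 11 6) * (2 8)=(1 11 6)(2 8 10 13)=[0, 11, 8, 3, 4, 5, 1, 7, 10, 9, 13, 6, 12, 2]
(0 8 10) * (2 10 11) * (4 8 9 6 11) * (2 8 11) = [9, 1, 10, 3, 11, 5, 2, 7, 4, 6, 0, 8] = (0 9 6 2 10)(4 11 8)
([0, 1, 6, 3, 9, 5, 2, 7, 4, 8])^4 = (4 9 8)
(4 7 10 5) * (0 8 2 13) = (0 8 2 13)(4 7 10 5) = [8, 1, 13, 3, 7, 4, 6, 10, 2, 9, 5, 11, 12, 0]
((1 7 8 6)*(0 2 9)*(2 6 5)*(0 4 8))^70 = (9)(0 1)(6 7)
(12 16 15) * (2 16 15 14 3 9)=[0, 1, 16, 9, 4, 5, 6, 7, 8, 2, 10, 11, 15, 13, 3, 12, 14]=(2 16 14 3 9)(12 15)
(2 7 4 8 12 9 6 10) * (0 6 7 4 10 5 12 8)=(0 6 5 12 9 7 10 2 4)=[6, 1, 4, 3, 0, 12, 5, 10, 8, 7, 2, 11, 9]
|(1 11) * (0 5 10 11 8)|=6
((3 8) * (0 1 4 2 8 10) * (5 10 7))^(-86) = (0 8 10 2 5 4 7 1 3)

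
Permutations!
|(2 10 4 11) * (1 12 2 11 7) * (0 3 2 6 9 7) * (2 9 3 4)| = |(0 4)(1 12 6 3 9 7)(2 10)| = 6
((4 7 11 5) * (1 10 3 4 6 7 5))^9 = (1 10 3 4 5 6 7 11)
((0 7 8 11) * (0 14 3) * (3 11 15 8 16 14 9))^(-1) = ((0 7 16 14 11 9 3)(8 15))^(-1) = (0 3 9 11 14 16 7)(8 15)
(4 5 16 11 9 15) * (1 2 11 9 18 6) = (1 2 11 18 6)(4 5 16 9 15) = [0, 2, 11, 3, 5, 16, 1, 7, 8, 15, 10, 18, 12, 13, 14, 4, 9, 17, 6]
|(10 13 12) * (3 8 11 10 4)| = |(3 8 11 10 13 12 4)| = 7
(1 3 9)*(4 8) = (1 3 9)(4 8) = [0, 3, 2, 9, 8, 5, 6, 7, 4, 1]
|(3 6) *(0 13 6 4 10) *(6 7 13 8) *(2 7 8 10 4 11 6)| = 12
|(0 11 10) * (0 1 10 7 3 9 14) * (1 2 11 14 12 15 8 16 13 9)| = |(0 14)(1 10 2 11 7 3)(8 16 13 9 12 15)| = 6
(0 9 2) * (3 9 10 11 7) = [10, 1, 0, 9, 4, 5, 6, 3, 8, 2, 11, 7] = (0 10 11 7 3 9 2)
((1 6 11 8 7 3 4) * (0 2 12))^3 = ((0 2 12)(1 6 11 8 7 3 4))^3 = (12)(1 8 4 11 3 6 7)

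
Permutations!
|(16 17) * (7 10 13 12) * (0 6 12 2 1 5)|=|(0 6 12 7 10 13 2 1 5)(16 17)|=18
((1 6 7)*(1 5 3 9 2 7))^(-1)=(1 6)(2 9 3 5 7)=((1 6)(2 7 5 3 9))^(-1)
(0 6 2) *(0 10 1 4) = (0 6 2 10 1 4) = [6, 4, 10, 3, 0, 5, 2, 7, 8, 9, 1]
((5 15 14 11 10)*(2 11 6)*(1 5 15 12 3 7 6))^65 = ((1 5 12 3 7 6 2 11 10 15 14))^65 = (1 14 15 10 11 2 6 7 3 12 5)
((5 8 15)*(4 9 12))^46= ((4 9 12)(5 8 15))^46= (4 9 12)(5 8 15)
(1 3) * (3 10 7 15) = (1 10 7 15 3) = [0, 10, 2, 1, 4, 5, 6, 15, 8, 9, 7, 11, 12, 13, 14, 3]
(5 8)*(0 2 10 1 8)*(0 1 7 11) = (0 2 10 7 11)(1 8 5) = [2, 8, 10, 3, 4, 1, 6, 11, 5, 9, 7, 0]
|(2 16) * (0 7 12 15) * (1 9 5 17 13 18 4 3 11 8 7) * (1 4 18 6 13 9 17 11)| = 12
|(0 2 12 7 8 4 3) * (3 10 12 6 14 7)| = 10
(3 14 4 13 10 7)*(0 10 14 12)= (0 10 7 3 12)(4 13 14)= [10, 1, 2, 12, 13, 5, 6, 3, 8, 9, 7, 11, 0, 14, 4]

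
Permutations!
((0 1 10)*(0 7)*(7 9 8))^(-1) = (0 7 8 9 10 1)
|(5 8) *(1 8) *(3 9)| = 6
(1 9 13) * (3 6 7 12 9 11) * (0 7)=(0 7 12 9 13 1 11 3 6)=[7, 11, 2, 6, 4, 5, 0, 12, 8, 13, 10, 3, 9, 1]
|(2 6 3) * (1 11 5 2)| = 6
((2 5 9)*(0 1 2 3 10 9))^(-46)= (0 2)(1 5)(3 9 10)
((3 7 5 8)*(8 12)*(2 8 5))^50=((2 8 3 7)(5 12))^50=(12)(2 3)(7 8)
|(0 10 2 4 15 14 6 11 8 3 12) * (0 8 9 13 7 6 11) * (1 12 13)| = |(0 10 2 4 15 14 11 9 1 12 8 3 13 7 6)| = 15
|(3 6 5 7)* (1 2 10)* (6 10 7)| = |(1 2 7 3 10)(5 6)| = 10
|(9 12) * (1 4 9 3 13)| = |(1 4 9 12 3 13)| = 6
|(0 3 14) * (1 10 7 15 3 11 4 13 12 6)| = 12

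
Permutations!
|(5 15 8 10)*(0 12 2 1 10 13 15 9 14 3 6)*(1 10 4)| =|(0 12 2 10 5 9 14 3 6)(1 4)(8 13 15)| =18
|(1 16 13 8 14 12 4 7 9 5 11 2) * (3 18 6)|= |(1 16 13 8 14 12 4 7 9 5 11 2)(3 18 6)|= 12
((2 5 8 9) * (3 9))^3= (2 3 5 9 8)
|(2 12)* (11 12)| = 3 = |(2 11 12)|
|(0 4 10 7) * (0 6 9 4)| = 5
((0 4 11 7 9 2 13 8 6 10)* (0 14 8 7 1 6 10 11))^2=((0 4)(1 6 11)(2 13 7 9)(8 10 14))^2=(1 11 6)(2 7)(8 14 10)(9 13)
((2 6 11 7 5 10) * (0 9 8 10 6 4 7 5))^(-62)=((0 9 8 10 2 4 7)(5 6 11))^(-62)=(0 9 8 10 2 4 7)(5 6 11)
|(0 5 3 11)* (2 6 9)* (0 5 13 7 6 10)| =|(0 13 7 6 9 2 10)(3 11 5)| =21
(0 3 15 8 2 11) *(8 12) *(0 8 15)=(0 3)(2 11 8)(12 15)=[3, 1, 11, 0, 4, 5, 6, 7, 2, 9, 10, 8, 15, 13, 14, 12]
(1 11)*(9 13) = (1 11)(9 13) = [0, 11, 2, 3, 4, 5, 6, 7, 8, 13, 10, 1, 12, 9]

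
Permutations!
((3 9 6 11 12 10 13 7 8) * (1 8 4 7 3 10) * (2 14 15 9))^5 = (1 2 11 13 9 8 14 12 3 6 10 15)(4 7)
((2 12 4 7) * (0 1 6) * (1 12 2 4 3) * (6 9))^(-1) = (0 6 9 1 3 12)(4 7)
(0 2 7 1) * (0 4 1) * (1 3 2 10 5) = (0 10 5 1 4 3 2 7) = [10, 4, 7, 2, 3, 1, 6, 0, 8, 9, 5]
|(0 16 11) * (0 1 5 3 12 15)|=|(0 16 11 1 5 3 12 15)|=8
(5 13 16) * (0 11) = (0 11)(5 13 16) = [11, 1, 2, 3, 4, 13, 6, 7, 8, 9, 10, 0, 12, 16, 14, 15, 5]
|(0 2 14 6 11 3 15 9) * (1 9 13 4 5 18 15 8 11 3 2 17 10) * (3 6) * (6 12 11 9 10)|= |(0 17 6 12 11 2 14 3 8 9)(1 10)(4 5 18 15 13)|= 10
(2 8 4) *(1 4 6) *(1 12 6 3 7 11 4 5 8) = (1 5 8 3 7 11 4 2)(6 12) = [0, 5, 1, 7, 2, 8, 12, 11, 3, 9, 10, 4, 6]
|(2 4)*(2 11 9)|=|(2 4 11 9)|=4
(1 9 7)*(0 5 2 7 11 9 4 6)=(0 5 2 7 1 4 6)(9 11)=[5, 4, 7, 3, 6, 2, 0, 1, 8, 11, 10, 9]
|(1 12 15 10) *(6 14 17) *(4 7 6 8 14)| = 12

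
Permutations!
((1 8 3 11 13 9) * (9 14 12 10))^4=(1 13 9 11 10 3 12 8 14)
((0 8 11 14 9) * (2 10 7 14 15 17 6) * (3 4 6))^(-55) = (0 7 6 17 8 14 2 3 11 9 10 4 15)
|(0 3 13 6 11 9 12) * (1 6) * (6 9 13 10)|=|(0 3 10 6 11 13 1 9 12)|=9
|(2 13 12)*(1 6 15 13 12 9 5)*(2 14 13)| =9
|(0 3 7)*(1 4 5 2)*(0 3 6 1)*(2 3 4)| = 4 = |(0 6 1 2)(3 7 4 5)|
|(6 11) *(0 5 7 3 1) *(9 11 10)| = |(0 5 7 3 1)(6 10 9 11)| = 20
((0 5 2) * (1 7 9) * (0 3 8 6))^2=((0 5 2 3 8 6)(1 7 9))^2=(0 2 8)(1 9 7)(3 6 5)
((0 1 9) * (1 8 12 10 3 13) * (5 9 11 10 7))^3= (0 7)(1 3 11 13 10)(5 8)(9 12)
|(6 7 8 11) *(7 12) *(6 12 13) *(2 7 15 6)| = 8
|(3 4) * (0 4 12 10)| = |(0 4 3 12 10)| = 5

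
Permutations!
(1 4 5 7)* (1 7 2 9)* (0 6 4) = [6, 0, 9, 3, 5, 2, 4, 7, 8, 1] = (0 6 4 5 2 9 1)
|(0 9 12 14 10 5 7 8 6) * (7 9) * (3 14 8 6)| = 21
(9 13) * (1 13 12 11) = (1 13 9 12 11) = [0, 13, 2, 3, 4, 5, 6, 7, 8, 12, 10, 1, 11, 9]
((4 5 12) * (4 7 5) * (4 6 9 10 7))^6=(4 12 5 7 10 9 6)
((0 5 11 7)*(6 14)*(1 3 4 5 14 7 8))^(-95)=(0 14 6 7)(1 3 4 5 11 8)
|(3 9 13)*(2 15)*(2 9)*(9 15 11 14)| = |(15)(2 11 14 9 13 3)| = 6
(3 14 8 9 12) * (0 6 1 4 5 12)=(0 6 1 4 5 12 3 14 8 9)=[6, 4, 2, 14, 5, 12, 1, 7, 9, 0, 10, 11, 3, 13, 8]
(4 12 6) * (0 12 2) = (0 12 6 4 2) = [12, 1, 0, 3, 2, 5, 4, 7, 8, 9, 10, 11, 6]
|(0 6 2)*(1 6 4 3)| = |(0 4 3 1 6 2)| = 6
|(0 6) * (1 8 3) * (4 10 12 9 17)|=30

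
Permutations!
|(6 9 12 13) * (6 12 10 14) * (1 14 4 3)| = 14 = |(1 14 6 9 10 4 3)(12 13)|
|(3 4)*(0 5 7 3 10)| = |(0 5 7 3 4 10)| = 6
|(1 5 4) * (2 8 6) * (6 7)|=|(1 5 4)(2 8 7 6)|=12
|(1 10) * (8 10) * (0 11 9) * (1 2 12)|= |(0 11 9)(1 8 10 2 12)|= 15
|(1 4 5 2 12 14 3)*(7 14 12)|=7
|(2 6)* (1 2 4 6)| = 2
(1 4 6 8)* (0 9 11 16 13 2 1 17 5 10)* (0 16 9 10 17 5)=(0 10 16 13 2 1 4 6 8 5 17)(9 11)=[10, 4, 1, 3, 6, 17, 8, 7, 5, 11, 16, 9, 12, 2, 14, 15, 13, 0]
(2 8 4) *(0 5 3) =[5, 1, 8, 0, 2, 3, 6, 7, 4] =(0 5 3)(2 8 4)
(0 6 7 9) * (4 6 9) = (0 9)(4 6 7) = [9, 1, 2, 3, 6, 5, 7, 4, 8, 0]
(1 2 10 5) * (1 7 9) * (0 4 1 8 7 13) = (0 4 1 2 10 5 13)(7 9 8) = [4, 2, 10, 3, 1, 13, 6, 9, 7, 8, 5, 11, 12, 0]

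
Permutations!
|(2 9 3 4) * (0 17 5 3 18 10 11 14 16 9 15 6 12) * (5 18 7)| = 16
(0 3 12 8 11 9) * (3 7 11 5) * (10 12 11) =(0 7 10 12 8 5 3 11 9) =[7, 1, 2, 11, 4, 3, 6, 10, 5, 0, 12, 9, 8]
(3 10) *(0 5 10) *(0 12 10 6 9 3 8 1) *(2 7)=(0 5 6 9 3 12 10 8 1)(2 7)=[5, 0, 7, 12, 4, 6, 9, 2, 1, 3, 8, 11, 10]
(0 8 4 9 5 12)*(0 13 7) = (0 8 4 9 5 12 13 7) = [8, 1, 2, 3, 9, 12, 6, 0, 4, 5, 10, 11, 13, 7]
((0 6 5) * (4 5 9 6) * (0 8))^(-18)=((0 4 5 8)(6 9))^(-18)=(9)(0 5)(4 8)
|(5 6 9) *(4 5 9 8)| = |(9)(4 5 6 8)| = 4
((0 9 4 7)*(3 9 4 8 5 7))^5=((0 4 3 9 8 5 7))^5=(0 5 9 4 7 8 3)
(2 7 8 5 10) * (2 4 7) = (4 7 8 5 10) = [0, 1, 2, 3, 7, 10, 6, 8, 5, 9, 4]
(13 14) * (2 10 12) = (2 10 12)(13 14) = [0, 1, 10, 3, 4, 5, 6, 7, 8, 9, 12, 11, 2, 14, 13]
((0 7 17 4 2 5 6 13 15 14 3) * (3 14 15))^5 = (0 5 7 6 17 13 4 3 2)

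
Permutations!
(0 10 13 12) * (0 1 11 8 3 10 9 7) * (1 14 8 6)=(0 9 7)(1 11 6)(3 10 13 12 14 8)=[9, 11, 2, 10, 4, 5, 1, 0, 3, 7, 13, 6, 14, 12, 8]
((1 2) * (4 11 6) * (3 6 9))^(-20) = (11)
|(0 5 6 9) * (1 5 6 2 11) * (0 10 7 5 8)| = |(0 6 9 10 7 5 2 11 1 8)| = 10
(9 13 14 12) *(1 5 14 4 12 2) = (1 5 14 2)(4 12 9 13) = [0, 5, 1, 3, 12, 14, 6, 7, 8, 13, 10, 11, 9, 4, 2]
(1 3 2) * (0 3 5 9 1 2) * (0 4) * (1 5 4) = (0 3 1 4)(5 9) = [3, 4, 2, 1, 0, 9, 6, 7, 8, 5]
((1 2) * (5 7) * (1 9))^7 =(1 2 9)(5 7)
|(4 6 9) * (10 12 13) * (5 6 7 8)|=6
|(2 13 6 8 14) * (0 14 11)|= 7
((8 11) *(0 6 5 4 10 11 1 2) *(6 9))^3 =((0 9 6 5 4 10 11 8 1 2))^3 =(0 5 11 2 6 10 1 9 4 8)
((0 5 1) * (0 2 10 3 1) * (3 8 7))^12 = (10)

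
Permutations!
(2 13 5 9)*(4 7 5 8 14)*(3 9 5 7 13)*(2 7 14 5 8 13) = (2 3 9 7 14 4)(5 8) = [0, 1, 3, 9, 2, 8, 6, 14, 5, 7, 10, 11, 12, 13, 4]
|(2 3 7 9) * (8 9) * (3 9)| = 6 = |(2 9)(3 7 8)|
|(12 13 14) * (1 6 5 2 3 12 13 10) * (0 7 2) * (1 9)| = |(0 7 2 3 12 10 9 1 6 5)(13 14)| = 10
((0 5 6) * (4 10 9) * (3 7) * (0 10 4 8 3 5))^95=((3 7 5 6 10 9 8))^95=(3 10 7 9 5 8 6)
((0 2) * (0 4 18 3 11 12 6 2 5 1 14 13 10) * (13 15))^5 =((0 5 1 14 15 13 10)(2 4 18 3 11 12 6))^5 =(0 13 14 5 10 15 1)(2 12 3 4 6 11 18)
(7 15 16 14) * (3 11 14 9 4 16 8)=(3 11 14 7 15 8)(4 16 9)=[0, 1, 2, 11, 16, 5, 6, 15, 3, 4, 10, 14, 12, 13, 7, 8, 9]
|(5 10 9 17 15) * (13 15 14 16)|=8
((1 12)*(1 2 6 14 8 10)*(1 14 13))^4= ((1 12 2 6 13)(8 10 14))^4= (1 13 6 2 12)(8 10 14)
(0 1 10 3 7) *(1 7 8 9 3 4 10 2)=[7, 2, 1, 8, 10, 5, 6, 0, 9, 3, 4]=(0 7)(1 2)(3 8 9)(4 10)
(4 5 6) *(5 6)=(4 6)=[0, 1, 2, 3, 6, 5, 4]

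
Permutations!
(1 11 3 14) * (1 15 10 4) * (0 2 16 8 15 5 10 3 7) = (0 2 16 8 15 3 14 5 10 4 1 11 7) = [2, 11, 16, 14, 1, 10, 6, 0, 15, 9, 4, 7, 12, 13, 5, 3, 8]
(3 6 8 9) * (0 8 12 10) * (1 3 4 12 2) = (0 8 9 4 12 10)(1 3 6 2) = [8, 3, 1, 6, 12, 5, 2, 7, 9, 4, 0, 11, 10]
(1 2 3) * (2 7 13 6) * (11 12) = [0, 7, 3, 1, 4, 5, 2, 13, 8, 9, 10, 12, 11, 6] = (1 7 13 6 2 3)(11 12)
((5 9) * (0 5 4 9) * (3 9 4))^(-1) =((0 5)(3 9))^(-1) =(0 5)(3 9)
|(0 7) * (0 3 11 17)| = |(0 7 3 11 17)| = 5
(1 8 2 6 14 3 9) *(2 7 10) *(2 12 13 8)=(1 2 6 14 3 9)(7 10 12 13 8)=[0, 2, 6, 9, 4, 5, 14, 10, 7, 1, 12, 11, 13, 8, 3]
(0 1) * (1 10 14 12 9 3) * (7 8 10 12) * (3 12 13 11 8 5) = (0 13 11 8 10 14 7 5 3 1)(9 12) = [13, 0, 2, 1, 4, 3, 6, 5, 10, 12, 14, 8, 9, 11, 7]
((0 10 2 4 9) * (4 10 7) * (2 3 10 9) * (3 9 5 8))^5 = ((0 7 4 2 5 8 3 10 9))^5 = (0 8 7 3 4 10 2 9 5)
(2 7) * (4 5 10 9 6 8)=[0, 1, 7, 3, 5, 10, 8, 2, 4, 6, 9]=(2 7)(4 5 10 9 6 8)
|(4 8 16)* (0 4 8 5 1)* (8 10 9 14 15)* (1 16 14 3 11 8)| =12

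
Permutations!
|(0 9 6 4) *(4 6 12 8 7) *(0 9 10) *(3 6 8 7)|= 12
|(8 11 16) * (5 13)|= 6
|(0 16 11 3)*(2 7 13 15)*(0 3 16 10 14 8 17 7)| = 18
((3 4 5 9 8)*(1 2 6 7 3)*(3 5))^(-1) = ((1 2 6 7 5 9 8)(3 4))^(-1) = (1 8 9 5 7 6 2)(3 4)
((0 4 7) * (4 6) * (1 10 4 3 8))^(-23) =((0 6 3 8 1 10 4 7))^(-23) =(0 6 3 8 1 10 4 7)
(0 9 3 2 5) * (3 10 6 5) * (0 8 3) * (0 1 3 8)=(0 9 10 6 5)(1 3 2)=[9, 3, 1, 2, 4, 0, 5, 7, 8, 10, 6]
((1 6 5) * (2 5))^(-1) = (1 5 2 6)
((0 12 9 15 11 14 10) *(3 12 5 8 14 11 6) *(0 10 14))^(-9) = (3 12 9 15 6)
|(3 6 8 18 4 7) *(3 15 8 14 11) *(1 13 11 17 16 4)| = |(1 13 11 3 6 14 17 16 4 7 15 8 18)| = 13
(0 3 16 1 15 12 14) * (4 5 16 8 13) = [3, 15, 2, 8, 5, 16, 6, 7, 13, 9, 10, 11, 14, 4, 0, 12, 1] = (0 3 8 13 4 5 16 1 15 12 14)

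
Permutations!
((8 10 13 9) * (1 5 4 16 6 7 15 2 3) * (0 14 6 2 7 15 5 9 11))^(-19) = ((0 14 6 15 7 5 4 16 2 3 1 9 8 10 13 11))^(-19) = (0 10 1 16 7 14 13 9 2 5 6 11 8 3 4 15)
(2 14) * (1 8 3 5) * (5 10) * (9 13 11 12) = (1 8 3 10 5)(2 14)(9 13 11 12) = [0, 8, 14, 10, 4, 1, 6, 7, 3, 13, 5, 12, 9, 11, 2]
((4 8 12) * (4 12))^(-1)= (12)(4 8)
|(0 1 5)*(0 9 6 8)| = 6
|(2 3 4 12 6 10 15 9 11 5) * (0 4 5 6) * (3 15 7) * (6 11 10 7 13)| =|(0 4 12)(2 15 9 10 13 6 7 3 5)| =9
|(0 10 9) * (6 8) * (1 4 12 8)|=|(0 10 9)(1 4 12 8 6)|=15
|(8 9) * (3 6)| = 2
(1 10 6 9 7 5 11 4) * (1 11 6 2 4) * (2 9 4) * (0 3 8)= (0 3 8)(1 10 9 7 5 6 4 11)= [3, 10, 2, 8, 11, 6, 4, 5, 0, 7, 9, 1]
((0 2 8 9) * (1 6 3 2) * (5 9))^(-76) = ((0 1 6 3 2 8 5 9))^(-76) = (0 2)(1 8)(3 9)(5 6)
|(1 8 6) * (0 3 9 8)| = 6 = |(0 3 9 8 6 1)|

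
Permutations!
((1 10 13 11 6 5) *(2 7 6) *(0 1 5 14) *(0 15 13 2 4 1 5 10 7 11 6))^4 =((0 5 10 2 11 4 1 7)(6 14 15 13))^4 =(15)(0 11)(1 10)(2 7)(4 5)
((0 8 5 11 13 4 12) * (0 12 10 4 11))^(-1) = (0 5 8)(4 10)(11 13)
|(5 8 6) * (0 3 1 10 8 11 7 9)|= 10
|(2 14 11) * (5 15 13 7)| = 12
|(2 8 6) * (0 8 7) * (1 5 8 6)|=|(0 6 2 7)(1 5 8)|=12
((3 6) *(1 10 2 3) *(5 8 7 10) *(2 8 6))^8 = ((1 5 6)(2 3)(7 10 8))^8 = (1 6 5)(7 8 10)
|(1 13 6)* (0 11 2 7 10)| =|(0 11 2 7 10)(1 13 6)| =15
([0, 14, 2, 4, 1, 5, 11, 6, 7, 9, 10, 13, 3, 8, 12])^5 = (14)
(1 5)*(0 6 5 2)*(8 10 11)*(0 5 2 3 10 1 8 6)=[0, 3, 5, 10, 4, 8, 2, 7, 1, 9, 11, 6]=(1 3 10 11 6 2 5 8)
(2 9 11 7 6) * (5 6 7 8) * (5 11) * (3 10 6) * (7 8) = [0, 1, 9, 10, 4, 3, 2, 8, 11, 5, 6, 7] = (2 9 5 3 10 6)(7 8 11)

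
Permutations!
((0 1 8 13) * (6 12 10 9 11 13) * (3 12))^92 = (0 8 3 10 11)(1 6 12 9 13)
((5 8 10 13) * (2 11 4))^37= ((2 11 4)(5 8 10 13))^37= (2 11 4)(5 8 10 13)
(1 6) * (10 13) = [0, 6, 2, 3, 4, 5, 1, 7, 8, 9, 13, 11, 12, 10] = (1 6)(10 13)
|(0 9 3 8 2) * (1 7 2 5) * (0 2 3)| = |(0 9)(1 7 3 8 5)| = 10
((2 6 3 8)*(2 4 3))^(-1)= ((2 6)(3 8 4))^(-1)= (2 6)(3 4 8)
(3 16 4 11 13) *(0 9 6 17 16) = (0 9 6 17 16 4 11 13 3) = [9, 1, 2, 0, 11, 5, 17, 7, 8, 6, 10, 13, 12, 3, 14, 15, 4, 16]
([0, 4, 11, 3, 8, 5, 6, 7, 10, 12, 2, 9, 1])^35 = (1 10 9 4 2 12 8 11)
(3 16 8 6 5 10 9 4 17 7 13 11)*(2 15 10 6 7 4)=(2 15 10 9)(3 16 8 7 13 11)(4 17)(5 6)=[0, 1, 15, 16, 17, 6, 5, 13, 7, 2, 9, 3, 12, 11, 14, 10, 8, 4]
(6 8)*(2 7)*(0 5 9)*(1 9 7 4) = (0 5 7 2 4 1 9)(6 8) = [5, 9, 4, 3, 1, 7, 8, 2, 6, 0]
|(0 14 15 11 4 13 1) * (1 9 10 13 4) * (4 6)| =|(0 14 15 11 1)(4 6)(9 10 13)| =30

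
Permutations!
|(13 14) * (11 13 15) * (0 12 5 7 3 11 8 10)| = 11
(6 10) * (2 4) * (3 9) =(2 4)(3 9)(6 10) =[0, 1, 4, 9, 2, 5, 10, 7, 8, 3, 6]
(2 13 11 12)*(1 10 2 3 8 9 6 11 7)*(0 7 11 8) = (0 7 1 10 2 13 11 12 3)(6 8 9) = [7, 10, 13, 0, 4, 5, 8, 1, 9, 6, 2, 12, 3, 11]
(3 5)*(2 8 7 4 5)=(2 8 7 4 5 3)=[0, 1, 8, 2, 5, 3, 6, 4, 7]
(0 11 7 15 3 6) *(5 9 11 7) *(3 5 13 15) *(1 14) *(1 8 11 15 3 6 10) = (0 7 6)(1 14 8 11 13 3 10)(5 9 15) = [7, 14, 2, 10, 4, 9, 0, 6, 11, 15, 1, 13, 12, 3, 8, 5]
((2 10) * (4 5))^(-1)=((2 10)(4 5))^(-1)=(2 10)(4 5)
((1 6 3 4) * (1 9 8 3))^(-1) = (1 6)(3 8 9 4) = ((1 6)(3 4 9 8))^(-1)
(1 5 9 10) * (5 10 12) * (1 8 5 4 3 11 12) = (1 10 8 5 9)(3 11 12 4) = [0, 10, 2, 11, 3, 9, 6, 7, 5, 1, 8, 12, 4]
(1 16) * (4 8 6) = (1 16)(4 8 6) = [0, 16, 2, 3, 8, 5, 4, 7, 6, 9, 10, 11, 12, 13, 14, 15, 1]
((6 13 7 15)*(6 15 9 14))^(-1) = (15)(6 14 9 7 13)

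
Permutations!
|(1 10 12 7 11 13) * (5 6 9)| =6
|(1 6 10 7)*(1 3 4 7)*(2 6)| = 12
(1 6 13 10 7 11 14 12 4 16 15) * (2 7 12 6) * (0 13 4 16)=[13, 2, 7, 3, 0, 5, 4, 11, 8, 9, 12, 14, 16, 10, 6, 1, 15]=(0 13 10 12 16 15 1 2 7 11 14 6 4)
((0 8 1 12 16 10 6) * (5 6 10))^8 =(0 8 1 12 16 5 6)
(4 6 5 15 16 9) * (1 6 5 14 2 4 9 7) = (1 6 14 2 4 5 15 16 7) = [0, 6, 4, 3, 5, 15, 14, 1, 8, 9, 10, 11, 12, 13, 2, 16, 7]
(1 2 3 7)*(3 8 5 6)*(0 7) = (0 7 1 2 8 5 6 3) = [7, 2, 8, 0, 4, 6, 3, 1, 5]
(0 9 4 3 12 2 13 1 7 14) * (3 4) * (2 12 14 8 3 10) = [9, 7, 13, 14, 4, 5, 6, 8, 3, 10, 2, 11, 12, 1, 0] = (0 9 10 2 13 1 7 8 3 14)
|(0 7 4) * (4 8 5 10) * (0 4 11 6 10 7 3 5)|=15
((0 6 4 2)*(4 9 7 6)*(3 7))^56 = ((0 4 2)(3 7 6 9))^56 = (9)(0 2 4)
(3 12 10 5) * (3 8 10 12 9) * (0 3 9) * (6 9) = (12)(0 3)(5 8 10)(6 9) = [3, 1, 2, 0, 4, 8, 9, 7, 10, 6, 5, 11, 12]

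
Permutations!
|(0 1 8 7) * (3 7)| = 5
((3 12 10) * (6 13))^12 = (13)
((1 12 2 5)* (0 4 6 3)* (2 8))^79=((0 4 6 3)(1 12 8 2 5))^79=(0 3 6 4)(1 5 2 8 12)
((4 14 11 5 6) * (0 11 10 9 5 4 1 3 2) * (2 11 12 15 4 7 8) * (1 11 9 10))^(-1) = ((0 12 15 4 14 1 3 9 5 6 11 7 8 2))^(-1) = (0 2 8 7 11 6 5 9 3 1 14 4 15 12)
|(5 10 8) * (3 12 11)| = |(3 12 11)(5 10 8)| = 3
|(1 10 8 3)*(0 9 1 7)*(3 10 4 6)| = 14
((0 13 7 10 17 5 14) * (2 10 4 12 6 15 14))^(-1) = ((0 13 7 4 12 6 15 14)(2 10 17 5))^(-1) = (0 14 15 6 12 4 7 13)(2 5 17 10)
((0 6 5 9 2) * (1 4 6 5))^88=((0 5 9 2)(1 4 6))^88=(9)(1 4 6)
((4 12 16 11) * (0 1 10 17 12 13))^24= (0 11 17)(1 4 12)(10 13 16)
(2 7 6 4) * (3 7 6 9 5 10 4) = (2 6 3 7 9 5 10 4) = [0, 1, 6, 7, 2, 10, 3, 9, 8, 5, 4]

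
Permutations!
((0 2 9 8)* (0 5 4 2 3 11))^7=(0 3 11)(2 8 4 9 5)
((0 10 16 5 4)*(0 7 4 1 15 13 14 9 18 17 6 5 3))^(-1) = (0 3 16 10)(1 5 6 17 18 9 14 13 15)(4 7) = ((0 10 16 3)(1 15 13 14 9 18 17 6 5)(4 7))^(-1)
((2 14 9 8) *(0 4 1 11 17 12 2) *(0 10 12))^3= ((0 4 1 11 17)(2 14 9 8 10 12))^3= (0 11 4 17 1)(2 8)(9 12)(10 14)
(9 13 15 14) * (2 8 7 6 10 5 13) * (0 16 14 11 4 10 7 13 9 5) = [16, 1, 8, 3, 10, 9, 7, 6, 13, 2, 0, 4, 12, 15, 5, 11, 14] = (0 16 14 5 9 2 8 13 15 11 4 10)(6 7)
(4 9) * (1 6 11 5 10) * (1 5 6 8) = (1 8)(4 9)(5 10)(6 11) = [0, 8, 2, 3, 9, 10, 11, 7, 1, 4, 5, 6]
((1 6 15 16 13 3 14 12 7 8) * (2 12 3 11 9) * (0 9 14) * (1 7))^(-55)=((0 9 2 12 1 6 15 16 13 11 14 3)(7 8))^(-55)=(0 6 14 12 13 9 15 3 1 11 2 16)(7 8)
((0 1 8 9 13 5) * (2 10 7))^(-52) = ((0 1 8 9 13 5)(2 10 7))^(-52) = (0 8 13)(1 9 5)(2 7 10)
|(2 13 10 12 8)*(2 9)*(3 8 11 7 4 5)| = 11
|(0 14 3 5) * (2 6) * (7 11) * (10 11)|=12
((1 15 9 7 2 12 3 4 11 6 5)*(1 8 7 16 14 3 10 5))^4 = (1 14 6 16 11 9 4 15 3)(2 8 10)(5 12 7) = ((1 15 9 16 14 3 4 11 6)(2 12 10 5 8 7))^4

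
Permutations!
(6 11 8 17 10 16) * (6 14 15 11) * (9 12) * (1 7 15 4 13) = [0, 7, 2, 3, 13, 5, 6, 15, 17, 12, 16, 8, 9, 1, 4, 11, 14, 10] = (1 7 15 11 8 17 10 16 14 4 13)(9 12)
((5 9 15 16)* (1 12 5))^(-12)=(16)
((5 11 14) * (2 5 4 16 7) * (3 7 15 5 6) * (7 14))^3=((2 6 3 14 4 16 15 5 11 7))^3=(2 14 15 7 3 16 11 6 4 5)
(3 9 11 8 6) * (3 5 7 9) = (5 7 9 11 8 6) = [0, 1, 2, 3, 4, 7, 5, 9, 6, 11, 10, 8]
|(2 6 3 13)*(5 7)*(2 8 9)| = 6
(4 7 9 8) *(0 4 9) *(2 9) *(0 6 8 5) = (0 4 7 6 8 2 9 5) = [4, 1, 9, 3, 7, 0, 8, 6, 2, 5]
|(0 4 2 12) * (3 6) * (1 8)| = 4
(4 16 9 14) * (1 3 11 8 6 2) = (1 3 11 8 6 2)(4 16 9 14) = [0, 3, 1, 11, 16, 5, 2, 7, 6, 14, 10, 8, 12, 13, 4, 15, 9]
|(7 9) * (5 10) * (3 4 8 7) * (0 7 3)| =|(0 7 9)(3 4 8)(5 10)| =6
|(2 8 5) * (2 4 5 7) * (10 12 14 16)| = 12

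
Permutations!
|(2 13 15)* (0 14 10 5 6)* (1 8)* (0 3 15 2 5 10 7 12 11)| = |(0 14 7 12 11)(1 8)(2 13)(3 15 5 6)| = 20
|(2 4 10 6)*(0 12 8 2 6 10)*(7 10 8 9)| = 8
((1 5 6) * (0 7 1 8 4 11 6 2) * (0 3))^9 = (0 5)(1 3)(2 7)(4 11 6 8)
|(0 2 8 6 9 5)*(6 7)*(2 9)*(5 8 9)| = 10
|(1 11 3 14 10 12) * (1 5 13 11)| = |(3 14 10 12 5 13 11)| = 7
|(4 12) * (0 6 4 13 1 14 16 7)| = 9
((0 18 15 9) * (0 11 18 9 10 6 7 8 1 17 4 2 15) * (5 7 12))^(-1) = ((0 9 11 18)(1 17 4 2 15 10 6 12 5 7 8))^(-1) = (0 18 11 9)(1 8 7 5 12 6 10 15 2 4 17)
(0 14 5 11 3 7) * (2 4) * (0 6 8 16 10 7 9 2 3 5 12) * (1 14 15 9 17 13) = [15, 14, 4, 17, 3, 11, 8, 6, 16, 2, 7, 5, 0, 1, 12, 9, 10, 13] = (0 15 9 2 4 3 17 13 1 14 12)(5 11)(6 8 16 10 7)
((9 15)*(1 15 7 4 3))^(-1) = ((1 15 9 7 4 3))^(-1) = (1 3 4 7 9 15)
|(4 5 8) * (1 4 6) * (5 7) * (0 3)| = |(0 3)(1 4 7 5 8 6)| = 6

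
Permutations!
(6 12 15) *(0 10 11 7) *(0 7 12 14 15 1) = (0 10 11 12 1)(6 14 15) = [10, 0, 2, 3, 4, 5, 14, 7, 8, 9, 11, 12, 1, 13, 15, 6]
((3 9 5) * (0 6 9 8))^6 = (9)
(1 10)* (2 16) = (1 10)(2 16) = [0, 10, 16, 3, 4, 5, 6, 7, 8, 9, 1, 11, 12, 13, 14, 15, 2]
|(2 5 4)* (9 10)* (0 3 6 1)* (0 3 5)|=12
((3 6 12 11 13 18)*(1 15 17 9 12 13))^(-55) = (1 11 12 9 17 15)(3 6 13 18)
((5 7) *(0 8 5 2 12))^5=(0 12 2 7 5 8)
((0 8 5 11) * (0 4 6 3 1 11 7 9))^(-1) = ((0 8 5 7 9)(1 11 4 6 3))^(-1) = (0 9 7 5 8)(1 3 6 4 11)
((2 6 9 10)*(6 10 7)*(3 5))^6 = (10)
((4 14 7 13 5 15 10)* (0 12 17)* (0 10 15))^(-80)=(0 12 17 10 4 14 7 13 5)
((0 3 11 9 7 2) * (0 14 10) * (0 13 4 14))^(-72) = ((0 3 11 9 7 2)(4 14 10 13))^(-72) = (14)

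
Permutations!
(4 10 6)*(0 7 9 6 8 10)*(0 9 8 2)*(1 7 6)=(0 6 4 9 1 7 8 10 2)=[6, 7, 0, 3, 9, 5, 4, 8, 10, 1, 2]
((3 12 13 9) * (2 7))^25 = ((2 7)(3 12 13 9))^25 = (2 7)(3 12 13 9)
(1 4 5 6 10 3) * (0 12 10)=(0 12 10 3 1 4 5 6)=[12, 4, 2, 1, 5, 6, 0, 7, 8, 9, 3, 11, 10]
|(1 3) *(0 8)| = 2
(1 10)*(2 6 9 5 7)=(1 10)(2 6 9 5 7)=[0, 10, 6, 3, 4, 7, 9, 2, 8, 5, 1]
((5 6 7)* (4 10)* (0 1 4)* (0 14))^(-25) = (14)(5 7 6)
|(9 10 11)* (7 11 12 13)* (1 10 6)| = |(1 10 12 13 7 11 9 6)| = 8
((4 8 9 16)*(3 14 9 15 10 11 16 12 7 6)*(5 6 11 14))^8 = (3 6 5)(4 11 12 14 15)(7 9 10 8 16)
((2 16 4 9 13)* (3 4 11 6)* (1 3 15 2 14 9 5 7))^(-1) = (1 7 5 4 3)(2 15 6 11 16)(9 14 13)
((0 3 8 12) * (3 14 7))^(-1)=(0 12 8 3 7 14)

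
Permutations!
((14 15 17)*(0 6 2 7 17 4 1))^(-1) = (0 1 4 15 14 17 7 2 6)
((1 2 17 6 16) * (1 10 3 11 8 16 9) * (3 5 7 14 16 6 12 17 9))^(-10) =(17)(1 9 2)(3 8)(6 11)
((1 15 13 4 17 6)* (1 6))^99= (1 17 4 13 15)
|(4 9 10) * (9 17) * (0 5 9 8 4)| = 12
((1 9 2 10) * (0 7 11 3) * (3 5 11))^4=(11)(0 7 3)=((0 7 3)(1 9 2 10)(5 11))^4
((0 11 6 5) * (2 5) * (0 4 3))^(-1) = (0 3 4 5 2 6 11)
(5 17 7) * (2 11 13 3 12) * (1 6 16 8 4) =(1 6 16 8 4)(2 11 13 3 12)(5 17 7) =[0, 6, 11, 12, 1, 17, 16, 5, 4, 9, 10, 13, 2, 3, 14, 15, 8, 7]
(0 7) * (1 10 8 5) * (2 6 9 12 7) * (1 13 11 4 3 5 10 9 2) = (0 1 9 12 7)(2 6)(3 5 13 11 4)(8 10) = [1, 9, 6, 5, 3, 13, 2, 0, 10, 12, 8, 4, 7, 11]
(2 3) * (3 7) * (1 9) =(1 9)(2 7 3) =[0, 9, 7, 2, 4, 5, 6, 3, 8, 1]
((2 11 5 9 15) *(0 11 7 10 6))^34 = (0 10 2 9 11 6 7 15 5)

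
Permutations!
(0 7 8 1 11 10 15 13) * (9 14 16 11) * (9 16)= (0 7 8 1 16 11 10 15 13)(9 14)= [7, 16, 2, 3, 4, 5, 6, 8, 1, 14, 15, 10, 12, 0, 9, 13, 11]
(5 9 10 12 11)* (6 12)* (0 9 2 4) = (0 9 10 6 12 11 5 2 4) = [9, 1, 4, 3, 0, 2, 12, 7, 8, 10, 6, 5, 11]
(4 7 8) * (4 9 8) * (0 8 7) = [8, 1, 2, 3, 0, 5, 6, 4, 9, 7] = (0 8 9 7 4)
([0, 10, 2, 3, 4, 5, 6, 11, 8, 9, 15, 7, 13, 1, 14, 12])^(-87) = (1 12 10 13 15)(7 11)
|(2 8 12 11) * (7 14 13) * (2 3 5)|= 6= |(2 8 12 11 3 5)(7 14 13)|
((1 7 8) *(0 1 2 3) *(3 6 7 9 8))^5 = (0 6 9 3 2 1 7 8)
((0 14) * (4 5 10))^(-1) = (0 14)(4 10 5)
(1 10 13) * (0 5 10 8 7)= (0 5 10 13 1 8 7)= [5, 8, 2, 3, 4, 10, 6, 0, 7, 9, 13, 11, 12, 1]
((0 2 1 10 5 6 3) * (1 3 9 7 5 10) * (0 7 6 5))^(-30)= ((10)(0 2 3 7)(6 9))^(-30)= (10)(0 3)(2 7)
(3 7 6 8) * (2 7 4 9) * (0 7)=[7, 1, 0, 4, 9, 5, 8, 6, 3, 2]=(0 7 6 8 3 4 9 2)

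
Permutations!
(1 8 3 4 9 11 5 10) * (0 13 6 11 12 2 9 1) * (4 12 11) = (0 13 6 4 1 8 3 12 2 9 11 5 10) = [13, 8, 9, 12, 1, 10, 4, 7, 3, 11, 0, 5, 2, 6]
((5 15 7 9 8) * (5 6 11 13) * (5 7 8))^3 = (5 6 7 15 11 9 8 13)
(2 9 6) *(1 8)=[0, 8, 9, 3, 4, 5, 2, 7, 1, 6]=(1 8)(2 9 6)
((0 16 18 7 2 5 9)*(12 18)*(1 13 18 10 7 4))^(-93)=(0 10 5 16 7 9 12 2)(1 4 18 13)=((0 16 12 10 7 2 5 9)(1 13 18 4))^(-93)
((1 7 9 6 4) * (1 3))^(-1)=(1 3 4 6 9 7)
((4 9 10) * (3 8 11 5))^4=(11)(4 9 10)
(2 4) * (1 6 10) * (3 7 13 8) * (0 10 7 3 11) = (0 10 1 6 7 13 8 11)(2 4) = [10, 6, 4, 3, 2, 5, 7, 13, 11, 9, 1, 0, 12, 8]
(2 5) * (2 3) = (2 5 3) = [0, 1, 5, 2, 4, 3]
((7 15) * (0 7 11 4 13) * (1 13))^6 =(0 13 1 4 11 15 7)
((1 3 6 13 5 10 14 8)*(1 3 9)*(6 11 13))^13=(1 9)(3 8 14 10 5 13 11)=((1 9)(3 11 13 5 10 14 8))^13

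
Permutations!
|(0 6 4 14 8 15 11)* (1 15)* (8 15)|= |(0 6 4 14 15 11)(1 8)|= 6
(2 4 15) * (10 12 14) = (2 4 15)(10 12 14) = [0, 1, 4, 3, 15, 5, 6, 7, 8, 9, 12, 11, 14, 13, 10, 2]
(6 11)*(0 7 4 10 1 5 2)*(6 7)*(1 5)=(0 6 11 7 4 10 5 2)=[6, 1, 0, 3, 10, 2, 11, 4, 8, 9, 5, 7]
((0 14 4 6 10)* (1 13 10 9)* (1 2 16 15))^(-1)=(0 10 13 1 15 16 2 9 6 4 14)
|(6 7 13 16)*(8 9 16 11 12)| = 8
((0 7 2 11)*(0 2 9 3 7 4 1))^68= (11)(0 1 4)(3 9 7)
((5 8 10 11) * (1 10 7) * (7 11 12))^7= ((1 10 12 7)(5 8 11))^7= (1 7 12 10)(5 8 11)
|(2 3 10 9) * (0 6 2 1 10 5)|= 15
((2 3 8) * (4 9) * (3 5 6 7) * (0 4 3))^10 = (0 4 9 3 8 2 5 6 7)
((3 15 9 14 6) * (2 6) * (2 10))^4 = ((2 6 3 15 9 14 10))^4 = (2 9 6 14 3 10 15)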